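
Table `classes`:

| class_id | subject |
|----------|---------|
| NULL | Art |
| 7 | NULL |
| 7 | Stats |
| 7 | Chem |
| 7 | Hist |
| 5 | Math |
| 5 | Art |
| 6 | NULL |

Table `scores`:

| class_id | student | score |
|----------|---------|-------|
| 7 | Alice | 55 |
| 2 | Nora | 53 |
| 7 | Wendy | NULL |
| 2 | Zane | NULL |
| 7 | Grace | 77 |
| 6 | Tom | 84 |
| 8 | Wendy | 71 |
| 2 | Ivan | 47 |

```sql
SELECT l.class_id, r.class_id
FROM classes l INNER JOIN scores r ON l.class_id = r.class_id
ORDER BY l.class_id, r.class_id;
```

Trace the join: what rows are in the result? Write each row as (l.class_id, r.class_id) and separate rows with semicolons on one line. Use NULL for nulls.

(6, 6); (7, 7); (7, 7); (7, 7); (7, 7); (7, 7); (7, 7); (7, 7); (7, 7); (7, 7); (7, 7); (7, 7); (7, 7)

INNER JOIN keeps only pairs where the ON condition holds.
Matching on l.class_id = r.class_id. A NULL in a compared column never satisfies the condition.
Matched pairs: 13.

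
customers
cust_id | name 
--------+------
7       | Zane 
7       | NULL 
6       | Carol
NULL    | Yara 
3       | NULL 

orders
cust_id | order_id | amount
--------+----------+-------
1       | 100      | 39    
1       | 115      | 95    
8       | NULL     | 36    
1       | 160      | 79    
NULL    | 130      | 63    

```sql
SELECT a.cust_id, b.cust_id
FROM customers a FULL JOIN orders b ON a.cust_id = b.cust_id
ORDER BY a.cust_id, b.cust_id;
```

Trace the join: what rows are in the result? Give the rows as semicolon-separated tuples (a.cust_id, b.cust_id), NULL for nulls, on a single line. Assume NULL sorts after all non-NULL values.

FULL OUTER JOIN keeps every row from both sides; unmatched rows get NULL for the other side's columns.
Matching on a.cust_id = b.cust_id. A NULL in a compared column never satisfies the condition.
- a (cust_id=7) has no partner → padded with NULL.
- a (cust_id=7) has no partner → padded with NULL.
- a (cust_id=6) has no partner → padded with NULL.
- a (cust_id=NULL) has no partner → padded with NULL.
- a (cust_id=3) has no partner → padded with NULL.
- plus 5 unmatched b row(s), each kept with NULL a columns.
After projecting and ordering:
a.cust_id | b.cust_id
3 | NULL
6 | NULL
7 | NULL
7 | NULL
NULL | 1
NULL | 1
NULL | 1
NULL | 8
NULL | NULL
NULL | NULL

(3, NULL); (6, NULL); (7, NULL); (7, NULL); (NULL, 1); (NULL, 1); (NULL, 1); (NULL, 8); (NULL, NULL); (NULL, NULL)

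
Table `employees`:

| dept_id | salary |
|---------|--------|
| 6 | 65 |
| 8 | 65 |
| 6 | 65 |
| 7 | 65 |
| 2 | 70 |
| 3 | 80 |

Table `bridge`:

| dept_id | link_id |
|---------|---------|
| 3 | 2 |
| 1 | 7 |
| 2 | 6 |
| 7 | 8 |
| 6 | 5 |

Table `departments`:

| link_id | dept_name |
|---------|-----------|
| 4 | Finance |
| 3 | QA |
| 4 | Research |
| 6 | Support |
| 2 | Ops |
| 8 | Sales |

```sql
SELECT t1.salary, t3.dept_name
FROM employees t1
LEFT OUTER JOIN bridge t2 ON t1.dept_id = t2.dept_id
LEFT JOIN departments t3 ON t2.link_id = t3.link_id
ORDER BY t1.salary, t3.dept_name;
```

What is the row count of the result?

Joins associate left-to-right: employees LEFT JOIN bridge on dept_id gives 6 intermediate row(s).
Then LEFT JOIN `departments t3` on link_id: each of those 6 rows is kept; rows whose t2.link_id has no match in t3 get NULL for t3's columns.
Result: 6 row(s).

6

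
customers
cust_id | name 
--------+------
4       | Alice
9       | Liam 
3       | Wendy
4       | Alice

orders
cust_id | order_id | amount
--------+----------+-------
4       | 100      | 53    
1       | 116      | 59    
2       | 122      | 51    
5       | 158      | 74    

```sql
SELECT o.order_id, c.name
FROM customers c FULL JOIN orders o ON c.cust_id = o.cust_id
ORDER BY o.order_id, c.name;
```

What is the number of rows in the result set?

7

FULL OUTER JOIN keeps every row from both sides; unmatched rows get NULL for the other side's columns.
Matching on c.cust_id = o.cust_id.
- c (cust_id=4) pairs with 1 row(s) of o.
- c (cust_id=9) has no partner → padded with NULL.
- c (cust_id=3) has no partner → padded with NULL.
- c (cust_id=4) pairs with 1 row(s) of o.
- 3 o row(s) had no c match → kept, c columns NULL.
Total: 2 matched + 5 padded = 7 rows.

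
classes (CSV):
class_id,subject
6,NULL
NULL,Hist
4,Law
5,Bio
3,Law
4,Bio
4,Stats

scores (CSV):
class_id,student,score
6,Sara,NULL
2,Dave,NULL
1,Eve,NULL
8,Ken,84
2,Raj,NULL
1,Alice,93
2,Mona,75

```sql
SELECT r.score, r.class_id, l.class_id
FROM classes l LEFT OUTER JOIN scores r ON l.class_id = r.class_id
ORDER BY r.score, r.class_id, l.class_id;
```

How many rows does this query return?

LEFT JOIN keeps every row from `classes`; unmatched rows get NULL for `scores`'s columns.
Matching on l.class_id = r.class_id. A NULL in a compared column never satisfies the condition.
Matched pairs: 1; unmatched l rows kept: 6.
Total: 1 matched + 6 padded = 7 rows.

7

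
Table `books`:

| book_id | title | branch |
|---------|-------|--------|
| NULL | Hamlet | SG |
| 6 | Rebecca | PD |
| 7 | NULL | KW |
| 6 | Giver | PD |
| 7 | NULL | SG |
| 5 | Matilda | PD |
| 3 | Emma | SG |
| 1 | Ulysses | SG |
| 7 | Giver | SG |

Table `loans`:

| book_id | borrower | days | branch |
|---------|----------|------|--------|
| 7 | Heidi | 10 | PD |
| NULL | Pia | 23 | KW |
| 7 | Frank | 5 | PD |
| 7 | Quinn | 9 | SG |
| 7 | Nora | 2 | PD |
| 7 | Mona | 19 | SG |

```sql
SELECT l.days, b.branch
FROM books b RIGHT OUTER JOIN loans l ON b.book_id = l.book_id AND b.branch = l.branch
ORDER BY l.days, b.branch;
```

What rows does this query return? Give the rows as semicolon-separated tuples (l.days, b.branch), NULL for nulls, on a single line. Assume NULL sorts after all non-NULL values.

RIGHT JOIN keeps every row from `loans`; unmatched rows get NULL for `books`'s columns.
Matching on b.book_id = l.book_id AND b.branch = l.branch. A NULL in a compared column never satisfies the condition.
Matched pairs: 4; unmatched l rows kept: 4.

(2, NULL); (5, NULL); (9, SG); (9, SG); (10, NULL); (19, SG); (19, SG); (23, NULL)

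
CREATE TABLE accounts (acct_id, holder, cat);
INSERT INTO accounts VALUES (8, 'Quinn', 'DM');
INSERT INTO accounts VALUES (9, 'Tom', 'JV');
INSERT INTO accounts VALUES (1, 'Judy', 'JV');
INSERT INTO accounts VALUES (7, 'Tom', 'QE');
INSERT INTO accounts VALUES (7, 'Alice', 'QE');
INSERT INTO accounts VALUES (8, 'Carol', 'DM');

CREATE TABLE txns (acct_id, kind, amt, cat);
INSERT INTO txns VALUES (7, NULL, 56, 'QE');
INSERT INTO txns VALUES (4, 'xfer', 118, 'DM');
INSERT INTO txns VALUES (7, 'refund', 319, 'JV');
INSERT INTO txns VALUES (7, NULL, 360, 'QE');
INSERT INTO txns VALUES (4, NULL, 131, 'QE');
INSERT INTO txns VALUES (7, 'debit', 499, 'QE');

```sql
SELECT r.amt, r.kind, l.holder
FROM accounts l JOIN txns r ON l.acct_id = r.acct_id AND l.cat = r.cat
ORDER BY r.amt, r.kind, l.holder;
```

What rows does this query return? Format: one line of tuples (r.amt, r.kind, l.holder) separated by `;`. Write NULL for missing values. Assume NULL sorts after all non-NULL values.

INNER JOIN keeps only pairs where the ON condition holds.
Matching on l.acct_id = r.acct_id AND l.cat = r.cat.
Matched pairs: 6.

(56, NULL, Alice); (56, NULL, Tom); (360, NULL, Alice); (360, NULL, Tom); (499, debit, Alice); (499, debit, Tom)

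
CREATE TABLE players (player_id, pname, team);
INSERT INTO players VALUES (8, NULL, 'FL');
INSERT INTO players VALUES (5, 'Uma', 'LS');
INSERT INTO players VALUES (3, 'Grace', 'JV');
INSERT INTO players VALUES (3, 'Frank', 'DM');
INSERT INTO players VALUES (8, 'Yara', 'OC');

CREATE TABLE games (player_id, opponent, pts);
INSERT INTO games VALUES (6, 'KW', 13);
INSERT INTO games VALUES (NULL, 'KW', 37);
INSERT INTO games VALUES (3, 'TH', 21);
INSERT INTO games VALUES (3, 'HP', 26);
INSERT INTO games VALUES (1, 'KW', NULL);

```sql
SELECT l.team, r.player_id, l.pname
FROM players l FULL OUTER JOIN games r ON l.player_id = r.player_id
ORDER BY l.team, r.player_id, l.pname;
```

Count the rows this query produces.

FULL OUTER JOIN keeps every row from both sides; unmatched rows get NULL for the other side's columns.
Matching on l.player_id = r.player_id. A NULL in a compared column never satisfies the condition.
- l[0] player_id=8 → no match; kept with NULLs on the r side.
- l[1] player_id=5 → no match; kept with NULLs on the r side.
- l[2] player_id=3 → 2 match(es) in r → 2 row(s).
- l[3] player_id=3 → 2 match(es) in r → 2 row(s).
- l[4] player_id=8 → no match; kept with NULLs on the r side.
- plus 3 unmatched r row(s), each kept with NULL l columns.
Total: 4 matched + 6 padded = 10 rows.

10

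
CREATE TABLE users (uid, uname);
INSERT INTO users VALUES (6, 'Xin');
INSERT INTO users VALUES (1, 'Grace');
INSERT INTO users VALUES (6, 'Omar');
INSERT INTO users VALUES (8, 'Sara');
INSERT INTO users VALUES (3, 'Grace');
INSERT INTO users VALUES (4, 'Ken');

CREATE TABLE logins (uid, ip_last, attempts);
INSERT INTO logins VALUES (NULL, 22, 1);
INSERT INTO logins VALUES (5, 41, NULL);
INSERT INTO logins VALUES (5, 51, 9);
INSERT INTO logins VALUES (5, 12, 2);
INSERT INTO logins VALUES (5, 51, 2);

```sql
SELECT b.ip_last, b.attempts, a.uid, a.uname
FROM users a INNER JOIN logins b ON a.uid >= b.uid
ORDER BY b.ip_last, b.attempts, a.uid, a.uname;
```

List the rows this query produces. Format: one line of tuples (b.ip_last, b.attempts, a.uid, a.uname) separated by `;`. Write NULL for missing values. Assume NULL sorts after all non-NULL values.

INNER JOIN keeps only pairs where the ON condition holds.
Matching on a.uid >= b.uid. A NULL in a compared column never satisfies the condition.
- uid=6: 4 matching b row(s), so 4 row(s) emitted.
- uid=1: no matching b row, dropped.
- uid=6: 4 matching b row(s), so 4 row(s) emitted.
- uid=8: 4 matching b row(s), so 4 row(s) emitted.
- uid=3: no matching b row, dropped.
- uid=4: no matching b row, dropped.

(12, 2, 6, Omar); (12, 2, 6, Xin); (12, 2, 8, Sara); (41, NULL, 6, Omar); (41, NULL, 6, Xin); (41, NULL, 8, Sara); (51, 2, 6, Omar); (51, 2, 6, Xin); (51, 2, 8, Sara); (51, 9, 6, Omar); (51, 9, 6, Xin); (51, 9, 8, Sara)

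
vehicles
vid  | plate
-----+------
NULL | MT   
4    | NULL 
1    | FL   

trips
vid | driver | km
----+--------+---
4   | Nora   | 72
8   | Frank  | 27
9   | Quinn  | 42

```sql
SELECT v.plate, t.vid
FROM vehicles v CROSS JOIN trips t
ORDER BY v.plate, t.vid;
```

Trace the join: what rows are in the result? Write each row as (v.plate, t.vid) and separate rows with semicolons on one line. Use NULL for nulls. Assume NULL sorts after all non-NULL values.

(FL, 4); (FL, 8); (FL, 9); (MT, 4); (MT, 8); (MT, 9); (NULL, 4); (NULL, 8); (NULL, 9)

CROSS JOIN pairs every row of `vehicles` with every row of `trips`: 3 × 3 = 9 rows.
After projecting and ordering:
v.plate | t.vid
FL | 4
FL | 8
FL | 9
MT | 4
MT | 8
MT | 9
NULL | 4
NULL | 8
NULL | 9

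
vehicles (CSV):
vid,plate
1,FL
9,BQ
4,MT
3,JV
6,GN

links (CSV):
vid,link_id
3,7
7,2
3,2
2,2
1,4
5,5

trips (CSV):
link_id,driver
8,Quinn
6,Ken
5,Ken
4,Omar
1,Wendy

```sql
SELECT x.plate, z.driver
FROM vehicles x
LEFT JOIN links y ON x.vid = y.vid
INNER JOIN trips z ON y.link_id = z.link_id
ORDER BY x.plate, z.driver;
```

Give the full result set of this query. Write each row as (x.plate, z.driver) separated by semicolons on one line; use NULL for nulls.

(FL, Omar)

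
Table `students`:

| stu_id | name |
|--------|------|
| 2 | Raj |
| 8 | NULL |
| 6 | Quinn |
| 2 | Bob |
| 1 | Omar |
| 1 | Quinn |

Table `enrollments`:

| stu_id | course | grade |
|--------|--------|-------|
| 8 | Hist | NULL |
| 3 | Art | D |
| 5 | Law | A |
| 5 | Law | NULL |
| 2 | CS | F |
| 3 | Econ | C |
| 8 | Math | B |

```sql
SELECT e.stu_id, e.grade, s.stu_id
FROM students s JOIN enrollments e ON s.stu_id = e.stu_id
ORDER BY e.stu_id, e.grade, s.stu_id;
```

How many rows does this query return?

4

INNER JOIN keeps only pairs where the ON condition holds.
Matching on s.stu_id = e.stu_id.
- s row (stu_id=2): matches 1 e row(s) → 1 output row(s).
- s row (stu_id=8): matches 2 e row(s) → 2 output row(s).
- s row (stu_id=6): no match → dropped.
- s row (stu_id=2): matches 1 e row(s) → 1 output row(s).
- s row (stu_id=1): no match → dropped.
- s row (stu_id=1): no match → dropped.
Total: 4 rows.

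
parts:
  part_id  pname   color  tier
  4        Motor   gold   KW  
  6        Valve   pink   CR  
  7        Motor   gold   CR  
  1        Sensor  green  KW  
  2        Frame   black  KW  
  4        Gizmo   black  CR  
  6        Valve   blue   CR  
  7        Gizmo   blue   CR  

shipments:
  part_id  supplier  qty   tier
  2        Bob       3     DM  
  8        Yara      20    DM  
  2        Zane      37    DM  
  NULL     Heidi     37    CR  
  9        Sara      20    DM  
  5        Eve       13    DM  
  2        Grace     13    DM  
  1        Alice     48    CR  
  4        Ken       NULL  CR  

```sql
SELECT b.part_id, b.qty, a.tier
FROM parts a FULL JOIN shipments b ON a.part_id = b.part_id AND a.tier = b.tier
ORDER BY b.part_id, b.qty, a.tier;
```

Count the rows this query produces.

16

FULL OUTER JOIN keeps every row from both sides; unmatched rows get NULL for the other side's columns.
Matching on a.part_id = b.part_id AND a.tier = b.tier. A NULL in a compared column never satisfies the condition.
- part_id=4, tier=KW: no b row matches, row kept with b columns NULL.
- part_id=6, tier=CR: no b row matches, row kept with b columns NULL.
- part_id=7, tier=CR: no b row matches, row kept with b columns NULL.
- part_id=1, tier=KW: no b row matches, row kept with b columns NULL.
- part_id=2, tier=KW: no b row matches, row kept with b columns NULL.
- part_id=4, tier=CR: 1 matching b row(s), so 1 row(s) emitted.
- part_id=6, tier=CR: no b row matches, row kept with b columns NULL.
- part_id=7, tier=CR: no b row matches, row kept with b columns NULL.
- 8 b row(s) had no a match → kept, a columns NULL.
Total: 1 matched + 15 padded = 16 rows.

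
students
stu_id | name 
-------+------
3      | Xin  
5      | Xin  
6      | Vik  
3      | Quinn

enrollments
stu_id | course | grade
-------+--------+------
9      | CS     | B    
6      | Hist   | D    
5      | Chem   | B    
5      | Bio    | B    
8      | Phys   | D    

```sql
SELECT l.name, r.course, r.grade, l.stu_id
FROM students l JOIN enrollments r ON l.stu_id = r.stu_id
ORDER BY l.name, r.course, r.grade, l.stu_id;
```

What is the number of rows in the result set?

INNER JOIN keeps only pairs where the ON condition holds.
Matching on l.stu_id = r.stu_id.
Matched pairs: 3.
Total: 3 rows.

3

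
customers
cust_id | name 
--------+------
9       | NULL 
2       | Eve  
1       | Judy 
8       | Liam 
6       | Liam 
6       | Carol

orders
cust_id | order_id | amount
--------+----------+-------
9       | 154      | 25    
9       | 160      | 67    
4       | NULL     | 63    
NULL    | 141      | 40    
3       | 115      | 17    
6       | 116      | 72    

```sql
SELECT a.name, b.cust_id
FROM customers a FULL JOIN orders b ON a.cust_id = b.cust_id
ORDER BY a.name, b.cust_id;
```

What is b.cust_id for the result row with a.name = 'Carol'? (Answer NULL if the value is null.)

FULL OUTER JOIN keeps every row from both sides; unmatched rows get NULL for the other side's columns.
Matching on a.cust_id = b.cust_id. A NULL in a compared column never satisfies the condition.
Matched pairs: 4; unmatched a rows kept: 3; unmatched b rows kept: 3.

6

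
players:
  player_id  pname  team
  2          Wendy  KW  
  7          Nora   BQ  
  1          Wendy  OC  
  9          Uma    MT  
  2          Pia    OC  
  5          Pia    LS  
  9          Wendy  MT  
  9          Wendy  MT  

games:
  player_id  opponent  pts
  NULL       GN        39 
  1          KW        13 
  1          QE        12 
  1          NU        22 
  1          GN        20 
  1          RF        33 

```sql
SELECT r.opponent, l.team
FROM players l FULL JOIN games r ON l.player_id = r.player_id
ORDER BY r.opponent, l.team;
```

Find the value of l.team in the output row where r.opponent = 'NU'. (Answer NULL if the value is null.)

FULL OUTER JOIN keeps every row from both sides; unmatched rows get NULL for the other side's columns.
Matching on l.player_id = r.player_id. A NULL in a compared column never satisfies the condition.
- l (player_id=2) has no partner → padded with NULL.
- l (player_id=7) has no partner → padded with NULL.
- l (player_id=1) pairs with 5 row(s) of r.
- l (player_id=9) has no partner → padded with NULL.
- l (player_id=2) has no partner → padded with NULL.
- l (player_id=5) has no partner → padded with NULL.
- l (player_id=9) has no partner → padded with NULL.
- l (player_id=9) has no partner → padded with NULL.
- 1 row(s) from r found no l partner → padded with NULL.

OC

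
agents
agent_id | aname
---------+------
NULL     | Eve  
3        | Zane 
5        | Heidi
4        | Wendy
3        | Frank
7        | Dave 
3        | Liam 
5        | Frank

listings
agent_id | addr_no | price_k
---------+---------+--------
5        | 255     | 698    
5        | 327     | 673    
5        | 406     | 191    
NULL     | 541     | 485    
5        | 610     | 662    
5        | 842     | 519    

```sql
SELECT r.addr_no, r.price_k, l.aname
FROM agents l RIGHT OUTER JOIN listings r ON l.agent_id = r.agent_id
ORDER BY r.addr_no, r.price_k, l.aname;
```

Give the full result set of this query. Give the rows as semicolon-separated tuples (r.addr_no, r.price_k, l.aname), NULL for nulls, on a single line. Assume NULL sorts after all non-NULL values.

RIGHT JOIN keeps every row from `listings`; unmatched rows get NULL for `agents`'s columns.
Matching on l.agent_id = r.agent_id. A NULL in a compared column never satisfies the condition.
- agent_id=NULL: no matching r row.
- agent_id=3: no matching r row.
- agent_id=5: 5 matching r row(s), so 5 row(s) emitted.
- agent_id=4: no matching r row.
- agent_id=3: no matching r row.
- agent_id=7: no matching r row.
- agent_id=3: no matching r row.
- agent_id=5: 5 matching r row(s), so 5 row(s) emitted.
- 1 r row(s) had no l match → kept, l columns NULL.

(255, 698, Frank); (255, 698, Heidi); (327, 673, Frank); (327, 673, Heidi); (406, 191, Frank); (406, 191, Heidi); (541, 485, NULL); (610, 662, Frank); (610, 662, Heidi); (842, 519, Frank); (842, 519, Heidi)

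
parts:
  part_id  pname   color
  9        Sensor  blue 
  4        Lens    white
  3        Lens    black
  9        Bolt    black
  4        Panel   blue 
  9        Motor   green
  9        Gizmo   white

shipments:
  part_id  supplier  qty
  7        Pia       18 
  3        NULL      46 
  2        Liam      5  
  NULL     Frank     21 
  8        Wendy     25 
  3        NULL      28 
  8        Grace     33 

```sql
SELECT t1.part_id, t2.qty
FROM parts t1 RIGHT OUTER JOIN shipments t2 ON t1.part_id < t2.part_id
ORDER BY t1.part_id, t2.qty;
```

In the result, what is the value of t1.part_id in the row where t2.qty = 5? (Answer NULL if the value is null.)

RIGHT JOIN keeps every row from `shipments`; unmatched rows get NULL for `parts`'s columns.
Matching on t1.part_id < t2.part_id. A NULL in a compared column never satisfies the condition.
Matched pairs: 9; unmatched t2 rows kept: 4.

NULL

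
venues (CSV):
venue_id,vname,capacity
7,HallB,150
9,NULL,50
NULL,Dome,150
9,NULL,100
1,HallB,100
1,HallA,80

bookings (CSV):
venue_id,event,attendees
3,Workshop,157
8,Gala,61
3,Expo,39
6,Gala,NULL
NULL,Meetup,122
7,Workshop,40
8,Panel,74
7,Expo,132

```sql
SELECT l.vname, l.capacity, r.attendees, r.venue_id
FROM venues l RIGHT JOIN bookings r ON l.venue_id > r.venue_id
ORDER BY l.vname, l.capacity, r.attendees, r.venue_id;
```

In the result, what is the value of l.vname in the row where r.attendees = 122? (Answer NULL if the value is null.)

NULL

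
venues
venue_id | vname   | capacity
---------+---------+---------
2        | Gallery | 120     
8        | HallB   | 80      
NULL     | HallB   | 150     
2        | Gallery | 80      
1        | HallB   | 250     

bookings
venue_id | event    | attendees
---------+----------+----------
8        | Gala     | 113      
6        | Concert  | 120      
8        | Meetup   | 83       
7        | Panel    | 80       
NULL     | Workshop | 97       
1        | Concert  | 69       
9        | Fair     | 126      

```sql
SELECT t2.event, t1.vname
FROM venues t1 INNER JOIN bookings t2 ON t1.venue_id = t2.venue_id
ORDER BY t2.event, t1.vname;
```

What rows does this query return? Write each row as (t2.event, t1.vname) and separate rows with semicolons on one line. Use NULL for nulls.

(Concert, HallB); (Gala, HallB); (Meetup, HallB)

INNER JOIN keeps only pairs where the ON condition holds.
Matching on t1.venue_id = t2.venue_id. A NULL in a compared column never satisfies the condition.
Matched pairs: 3.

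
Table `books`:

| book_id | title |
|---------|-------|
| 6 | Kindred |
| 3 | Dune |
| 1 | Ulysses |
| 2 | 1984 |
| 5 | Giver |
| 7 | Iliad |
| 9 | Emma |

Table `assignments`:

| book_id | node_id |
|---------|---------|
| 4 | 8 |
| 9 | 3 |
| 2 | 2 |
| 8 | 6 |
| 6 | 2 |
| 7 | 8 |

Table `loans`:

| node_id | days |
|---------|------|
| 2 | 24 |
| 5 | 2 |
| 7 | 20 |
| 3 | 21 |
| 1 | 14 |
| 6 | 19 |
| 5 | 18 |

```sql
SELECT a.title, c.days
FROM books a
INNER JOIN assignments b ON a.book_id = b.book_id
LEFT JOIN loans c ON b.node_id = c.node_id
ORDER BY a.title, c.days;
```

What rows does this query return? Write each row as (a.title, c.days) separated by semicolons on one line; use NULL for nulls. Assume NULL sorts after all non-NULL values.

Evaluate left to right. First `books a INNER JOIN assignments b` on book_id: 4 row(s).
Then LEFT JOIN `loans c` on node_id: each of those 4 rows is kept; rows whose b.node_id has no match in c get NULL for c's columns.

(1984, 24); (Emma, 21); (Iliad, NULL); (Kindred, 24)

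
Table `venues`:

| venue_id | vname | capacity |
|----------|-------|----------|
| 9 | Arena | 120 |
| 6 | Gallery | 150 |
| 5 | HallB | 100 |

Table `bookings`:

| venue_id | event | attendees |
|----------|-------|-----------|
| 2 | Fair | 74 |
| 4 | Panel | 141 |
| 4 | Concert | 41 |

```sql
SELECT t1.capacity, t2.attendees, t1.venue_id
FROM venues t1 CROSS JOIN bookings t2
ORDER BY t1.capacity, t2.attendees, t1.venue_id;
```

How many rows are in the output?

CROSS JOIN pairs every row of `venues` with every row of `bookings`: 3 × 3 = 9 rows.

9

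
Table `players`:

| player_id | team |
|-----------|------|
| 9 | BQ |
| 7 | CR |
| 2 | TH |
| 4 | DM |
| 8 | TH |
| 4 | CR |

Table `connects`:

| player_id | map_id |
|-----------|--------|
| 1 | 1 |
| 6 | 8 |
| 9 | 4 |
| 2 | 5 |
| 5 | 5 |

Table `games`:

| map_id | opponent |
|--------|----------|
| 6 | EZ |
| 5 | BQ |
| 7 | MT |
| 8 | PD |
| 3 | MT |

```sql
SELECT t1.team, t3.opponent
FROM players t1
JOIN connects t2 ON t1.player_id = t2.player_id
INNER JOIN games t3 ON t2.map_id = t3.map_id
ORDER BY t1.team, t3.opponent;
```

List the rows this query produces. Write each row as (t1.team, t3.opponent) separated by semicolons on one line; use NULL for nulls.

(TH, BQ)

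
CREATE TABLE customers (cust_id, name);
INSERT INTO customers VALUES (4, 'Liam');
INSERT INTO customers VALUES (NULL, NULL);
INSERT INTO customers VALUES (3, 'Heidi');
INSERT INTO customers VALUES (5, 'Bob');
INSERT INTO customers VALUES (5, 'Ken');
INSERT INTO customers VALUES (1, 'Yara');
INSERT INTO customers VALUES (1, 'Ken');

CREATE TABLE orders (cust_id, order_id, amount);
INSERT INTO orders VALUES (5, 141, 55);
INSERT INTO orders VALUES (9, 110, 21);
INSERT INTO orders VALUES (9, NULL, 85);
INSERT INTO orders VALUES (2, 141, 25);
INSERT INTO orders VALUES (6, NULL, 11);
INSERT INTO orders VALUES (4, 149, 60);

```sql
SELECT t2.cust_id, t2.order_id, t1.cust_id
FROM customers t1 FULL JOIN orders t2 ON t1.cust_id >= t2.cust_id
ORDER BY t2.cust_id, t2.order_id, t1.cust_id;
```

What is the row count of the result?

15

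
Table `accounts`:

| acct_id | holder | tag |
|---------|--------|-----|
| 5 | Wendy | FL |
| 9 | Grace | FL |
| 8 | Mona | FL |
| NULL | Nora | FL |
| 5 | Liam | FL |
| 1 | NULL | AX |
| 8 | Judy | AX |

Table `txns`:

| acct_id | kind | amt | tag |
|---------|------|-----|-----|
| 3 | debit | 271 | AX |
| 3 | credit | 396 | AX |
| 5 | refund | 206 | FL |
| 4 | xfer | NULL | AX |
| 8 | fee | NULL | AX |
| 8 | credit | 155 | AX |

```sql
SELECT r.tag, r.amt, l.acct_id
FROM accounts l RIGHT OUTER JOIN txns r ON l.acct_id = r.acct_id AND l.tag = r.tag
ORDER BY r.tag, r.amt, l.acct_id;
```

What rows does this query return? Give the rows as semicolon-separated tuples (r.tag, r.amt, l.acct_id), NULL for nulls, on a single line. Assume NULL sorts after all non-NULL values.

RIGHT JOIN keeps every row from `txns`; unmatched rows get NULL for `accounts`'s columns.
Matching on l.acct_id = r.acct_id AND l.tag = r.tag. A NULL in a compared column never satisfies the condition.
Matched pairs: 4; unmatched r rows kept: 3.

(AX, 155, 8); (AX, 271, NULL); (AX, 396, NULL); (AX, NULL, 8); (AX, NULL, NULL); (FL, 206, 5); (FL, 206, 5)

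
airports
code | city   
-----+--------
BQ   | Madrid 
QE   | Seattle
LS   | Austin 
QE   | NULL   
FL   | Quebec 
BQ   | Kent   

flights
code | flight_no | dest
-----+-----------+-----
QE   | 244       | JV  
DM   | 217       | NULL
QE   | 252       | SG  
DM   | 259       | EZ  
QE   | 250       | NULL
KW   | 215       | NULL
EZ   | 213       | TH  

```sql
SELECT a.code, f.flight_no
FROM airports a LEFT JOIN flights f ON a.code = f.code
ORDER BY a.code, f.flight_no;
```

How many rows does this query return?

LEFT JOIN keeps every row from `airports`; unmatched rows get NULL for `flights`'s columns.
Matching on a.code = f.code.
Matched pairs: 6; unmatched a rows kept: 4.
Total: 6 matched + 4 padded = 10 rows.

10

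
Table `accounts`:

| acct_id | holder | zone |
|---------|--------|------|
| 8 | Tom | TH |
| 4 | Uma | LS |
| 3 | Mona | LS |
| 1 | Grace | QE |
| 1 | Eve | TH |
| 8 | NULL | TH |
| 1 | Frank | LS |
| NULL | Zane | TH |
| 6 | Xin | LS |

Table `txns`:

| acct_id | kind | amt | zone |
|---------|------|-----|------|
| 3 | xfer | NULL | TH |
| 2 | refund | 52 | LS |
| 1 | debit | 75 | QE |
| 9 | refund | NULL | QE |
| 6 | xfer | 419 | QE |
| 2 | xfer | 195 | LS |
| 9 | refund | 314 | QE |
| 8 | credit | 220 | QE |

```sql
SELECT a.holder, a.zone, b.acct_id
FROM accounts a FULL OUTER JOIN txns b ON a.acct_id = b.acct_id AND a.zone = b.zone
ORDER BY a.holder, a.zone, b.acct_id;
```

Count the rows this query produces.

FULL OUTER JOIN keeps every row from both sides; unmatched rows get NULL for the other side's columns.
Matching on a.acct_id = b.acct_id AND a.zone = b.zone. A NULL in a compared column never satisfies the condition.
- acct_id=8, zone=TH: no b row matches, row kept with b columns NULL.
- acct_id=4, zone=LS: no b row matches, row kept with b columns NULL.
- acct_id=3, zone=LS: no b row matches, row kept with b columns NULL.
- acct_id=1, zone=QE: 1 matching b row(s), so 1 row(s) emitted.
- acct_id=1, zone=TH: no b row matches, row kept with b columns NULL.
- acct_id=8, zone=TH: no b row matches, row kept with b columns NULL.
- acct_id=1, zone=LS: no b row matches, row kept with b columns NULL.
- acct_id=NULL, zone=TH: no b row matches, row kept with b columns NULL.
- acct_id=6, zone=LS: no b row matches, row kept with b columns NULL.
- plus 7 unmatched b row(s), each kept with NULL a columns.
Total: 1 matched + 15 padded = 16 rows.

16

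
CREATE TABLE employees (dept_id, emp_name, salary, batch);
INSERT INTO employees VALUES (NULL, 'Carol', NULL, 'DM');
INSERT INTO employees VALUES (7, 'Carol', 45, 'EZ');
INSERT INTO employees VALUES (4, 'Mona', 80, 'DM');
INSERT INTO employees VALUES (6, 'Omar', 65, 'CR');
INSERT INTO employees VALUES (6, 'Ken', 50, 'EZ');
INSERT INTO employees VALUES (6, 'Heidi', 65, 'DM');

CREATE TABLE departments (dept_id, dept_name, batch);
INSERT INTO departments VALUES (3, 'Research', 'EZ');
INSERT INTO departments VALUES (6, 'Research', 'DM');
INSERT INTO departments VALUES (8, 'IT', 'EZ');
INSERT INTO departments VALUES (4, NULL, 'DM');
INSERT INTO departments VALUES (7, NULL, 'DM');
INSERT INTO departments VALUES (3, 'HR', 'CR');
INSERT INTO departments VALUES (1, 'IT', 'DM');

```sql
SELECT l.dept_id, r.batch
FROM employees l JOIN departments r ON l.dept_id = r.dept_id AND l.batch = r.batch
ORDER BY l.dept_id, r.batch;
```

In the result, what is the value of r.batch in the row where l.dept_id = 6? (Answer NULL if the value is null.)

INNER JOIN keeps only pairs where the ON condition holds.
Matching on l.dept_id = r.dept_id AND l.batch = r.batch. A NULL in a compared column never satisfies the condition.
Matched pairs: 2.

DM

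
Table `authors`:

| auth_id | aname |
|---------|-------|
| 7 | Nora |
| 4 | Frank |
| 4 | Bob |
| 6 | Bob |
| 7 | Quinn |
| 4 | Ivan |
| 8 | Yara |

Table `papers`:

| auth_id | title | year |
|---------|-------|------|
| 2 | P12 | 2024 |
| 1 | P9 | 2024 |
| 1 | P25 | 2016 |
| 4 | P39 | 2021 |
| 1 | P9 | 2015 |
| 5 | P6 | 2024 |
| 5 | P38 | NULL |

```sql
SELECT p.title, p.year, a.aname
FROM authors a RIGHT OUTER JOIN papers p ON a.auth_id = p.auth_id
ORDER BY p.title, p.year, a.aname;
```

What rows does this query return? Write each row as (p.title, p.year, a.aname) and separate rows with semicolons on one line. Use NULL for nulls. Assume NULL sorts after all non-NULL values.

(P12, 2024, NULL); (P25, 2016, NULL); (P38, NULL, NULL); (P39, 2021, Bob); (P39, 2021, Frank); (P39, 2021, Ivan); (P6, 2024, NULL); (P9, 2015, NULL); (P9, 2024, NULL)

RIGHT JOIN keeps every row from `papers`; unmatched rows get NULL for `authors`'s columns.
Matching on a.auth_id = p.auth_id.
- a[0] auth_id=7 → no match.
- a[1] auth_id=4 → 1 match(es) in p → 1 row(s).
- a[2] auth_id=4 → 1 match(es) in p → 1 row(s).
- a[3] auth_id=6 → no match.
- a[4] auth_id=7 → no match.
- a[5] auth_id=4 → 1 match(es) in p → 1 row(s).
- a[6] auth_id=8 → no match.
- 6 p row(s) had no a match → kept, a columns NULL.
After projecting and ordering:
p.title | p.year | a.aname
P12 | 2024 | NULL
P25 | 2016 | NULL
P38 | NULL | NULL
P39 | 2021 | Bob
P39 | 2021 | Frank
P39 | 2021 | Ivan
P6 | 2024 | NULL
P9 | 2015 | NULL
P9 | 2024 | NULL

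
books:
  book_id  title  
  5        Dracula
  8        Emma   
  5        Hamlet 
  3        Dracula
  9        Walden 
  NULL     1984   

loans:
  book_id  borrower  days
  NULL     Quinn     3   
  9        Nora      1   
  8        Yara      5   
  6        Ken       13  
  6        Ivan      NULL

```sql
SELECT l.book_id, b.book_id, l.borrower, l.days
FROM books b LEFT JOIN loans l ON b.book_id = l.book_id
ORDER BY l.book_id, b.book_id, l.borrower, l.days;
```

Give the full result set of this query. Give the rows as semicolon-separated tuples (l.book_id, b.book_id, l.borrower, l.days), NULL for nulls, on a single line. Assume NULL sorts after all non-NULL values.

(8, 8, Yara, 5); (9, 9, Nora, 1); (NULL, 3, NULL, NULL); (NULL, 5, NULL, NULL); (NULL, 5, NULL, NULL); (NULL, NULL, NULL, NULL)

LEFT JOIN keeps every row from `books`; unmatched rows get NULL for `loans`'s columns.
Matching on b.book_id = l.book_id. A NULL in a compared column never satisfies the condition.
Matched pairs: 2; unmatched b rows kept: 4.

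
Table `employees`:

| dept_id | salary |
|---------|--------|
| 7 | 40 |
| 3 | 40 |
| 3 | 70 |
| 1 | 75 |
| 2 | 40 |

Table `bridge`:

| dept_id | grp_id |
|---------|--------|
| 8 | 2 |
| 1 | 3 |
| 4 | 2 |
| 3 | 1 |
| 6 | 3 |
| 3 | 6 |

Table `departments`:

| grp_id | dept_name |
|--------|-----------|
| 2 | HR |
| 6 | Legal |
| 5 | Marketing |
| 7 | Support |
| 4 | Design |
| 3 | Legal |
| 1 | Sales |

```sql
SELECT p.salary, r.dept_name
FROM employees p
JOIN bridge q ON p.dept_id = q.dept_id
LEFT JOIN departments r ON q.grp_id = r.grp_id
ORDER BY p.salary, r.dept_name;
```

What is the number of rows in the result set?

5

Joins associate left-to-right: employees INNER JOIN bridge on dept_id gives 5 intermediate row(s).
Then LEFT JOIN `departments r` on grp_id: each of those 5 rows is kept; rows whose q.grp_id has no match in r get NULL for r's columns.
Result: 5 row(s).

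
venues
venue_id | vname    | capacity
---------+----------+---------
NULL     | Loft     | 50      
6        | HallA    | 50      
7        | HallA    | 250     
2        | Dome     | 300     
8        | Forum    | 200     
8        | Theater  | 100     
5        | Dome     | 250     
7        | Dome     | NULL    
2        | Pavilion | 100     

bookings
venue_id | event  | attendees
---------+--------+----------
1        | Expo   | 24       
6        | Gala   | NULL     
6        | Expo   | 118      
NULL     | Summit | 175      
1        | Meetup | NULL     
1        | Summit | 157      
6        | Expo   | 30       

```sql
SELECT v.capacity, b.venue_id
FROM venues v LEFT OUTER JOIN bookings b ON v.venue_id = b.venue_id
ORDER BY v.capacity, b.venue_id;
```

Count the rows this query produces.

11

LEFT JOIN keeps every row from `venues`; unmatched rows get NULL for `bookings`'s columns.
Matching on v.venue_id = b.venue_id. A NULL in a compared column never satisfies the condition.
Matched pairs: 3; unmatched v rows kept: 8.
Total: 3 matched + 8 padded = 11 rows.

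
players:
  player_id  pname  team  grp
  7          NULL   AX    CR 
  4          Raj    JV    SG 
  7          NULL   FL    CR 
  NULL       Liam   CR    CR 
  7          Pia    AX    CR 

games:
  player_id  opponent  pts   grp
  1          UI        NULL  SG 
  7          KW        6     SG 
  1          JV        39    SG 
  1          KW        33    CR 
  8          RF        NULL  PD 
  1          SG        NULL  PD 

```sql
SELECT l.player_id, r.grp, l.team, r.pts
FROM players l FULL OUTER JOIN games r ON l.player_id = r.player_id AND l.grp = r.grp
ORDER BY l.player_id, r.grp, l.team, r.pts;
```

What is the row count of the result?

FULL OUTER JOIN keeps every row from both sides; unmatched rows get NULL for the other side's columns.
Matching on l.player_id = r.player_id AND l.grp = r.grp. A NULL in a compared column never satisfies the condition.
Matched pairs: 0; unmatched l rows kept: 5; unmatched r rows kept: 6.
Total: 0 matched + 11 padded = 11 rows.

11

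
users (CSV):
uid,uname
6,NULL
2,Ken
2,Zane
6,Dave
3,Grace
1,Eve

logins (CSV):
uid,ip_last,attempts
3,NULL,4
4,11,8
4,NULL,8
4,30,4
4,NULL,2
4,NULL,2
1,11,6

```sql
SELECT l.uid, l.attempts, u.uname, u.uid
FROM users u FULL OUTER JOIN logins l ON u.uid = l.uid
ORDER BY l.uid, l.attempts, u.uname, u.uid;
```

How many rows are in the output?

11

FULL OUTER JOIN keeps every row from both sides; unmatched rows get NULL for the other side's columns.
Matching on u.uid = l.uid.
- u (uid=6) has no partner → padded with NULL.
- u (uid=2) has no partner → padded with NULL.
- u (uid=2) has no partner → padded with NULL.
- u (uid=6) has no partner → padded with NULL.
- u (uid=3) pairs with 1 row(s) of l.
- u (uid=1) pairs with 1 row(s) of l.
- plus 5 unmatched l row(s), each kept with NULL u columns.
Total: 2 matched + 9 padded = 11 rows.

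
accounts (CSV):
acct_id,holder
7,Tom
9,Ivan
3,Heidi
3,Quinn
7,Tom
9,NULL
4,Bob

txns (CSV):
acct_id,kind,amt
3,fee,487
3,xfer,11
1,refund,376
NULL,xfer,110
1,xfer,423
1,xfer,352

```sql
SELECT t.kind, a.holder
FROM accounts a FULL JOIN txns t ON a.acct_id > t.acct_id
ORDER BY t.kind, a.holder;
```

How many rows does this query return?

FULL OUTER JOIN keeps every row from both sides; unmatched rows get NULL for the other side's columns.
Matching on a.acct_id > t.acct_id. A NULL in a compared column never satisfies the condition.
- a row (acct_id=7): matches 5 t row(s) → 5 output row(s).
- a row (acct_id=9): matches 5 t row(s) → 5 output row(s).
- a row (acct_id=3): matches 3 t row(s) → 3 output row(s).
- a row (acct_id=3): matches 3 t row(s) → 3 output row(s).
- a row (acct_id=7): matches 5 t row(s) → 5 output row(s).
- a row (acct_id=9): matches 5 t row(s) → 5 output row(s).
- a row (acct_id=4): matches 5 t row(s) → 5 output row(s).
- 1 t row(s) had no a match → kept, a columns NULL.
Total: 31 matched + 1 padded = 32 rows.

32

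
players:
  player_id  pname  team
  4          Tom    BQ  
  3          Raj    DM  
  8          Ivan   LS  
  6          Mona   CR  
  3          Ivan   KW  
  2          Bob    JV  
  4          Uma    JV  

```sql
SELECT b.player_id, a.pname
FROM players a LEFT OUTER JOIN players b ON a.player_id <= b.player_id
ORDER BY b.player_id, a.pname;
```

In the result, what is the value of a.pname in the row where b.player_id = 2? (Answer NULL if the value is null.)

LEFT JOIN keeps every row from `players a`; unmatched rows get NULL for `players b`'s columns.
Matching on a.player_id <= b.player_id.
Matched pairs: 30; unmatched a rows kept: 0.

Bob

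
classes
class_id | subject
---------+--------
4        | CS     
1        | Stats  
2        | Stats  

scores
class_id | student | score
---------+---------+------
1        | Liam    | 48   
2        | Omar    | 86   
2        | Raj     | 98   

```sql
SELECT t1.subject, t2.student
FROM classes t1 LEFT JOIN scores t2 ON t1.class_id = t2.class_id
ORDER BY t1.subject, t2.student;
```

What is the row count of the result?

4

LEFT JOIN keeps every row from `classes`; unmatched rows get NULL for `scores`'s columns.
Matching on t1.class_id = t2.class_id.
- class_id=4: no t2 row matches, row kept with t2 columns NULL.
- class_id=1: 1 matching t2 row(s), so 1 row(s) emitted.
- class_id=2: 2 matching t2 row(s), so 2 row(s) emitted.
Total: 3 matched + 1 padded = 4 rows.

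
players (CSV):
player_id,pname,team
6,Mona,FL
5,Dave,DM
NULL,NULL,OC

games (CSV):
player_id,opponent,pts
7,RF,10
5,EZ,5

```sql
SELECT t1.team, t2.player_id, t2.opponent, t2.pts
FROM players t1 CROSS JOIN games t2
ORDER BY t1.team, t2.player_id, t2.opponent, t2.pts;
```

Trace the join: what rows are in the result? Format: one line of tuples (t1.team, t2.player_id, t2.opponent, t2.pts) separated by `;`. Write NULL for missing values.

CROSS JOIN pairs every row of `players` with every row of `games`: 3 × 2 = 6 rows.
After projecting and ordering:
t1.team | t2.player_id | t2.opponent | t2.pts
DM | 5 | EZ | 5
DM | 7 | RF | 10
FL | 5 | EZ | 5
FL | 7 | RF | 10
OC | 5 | EZ | 5
OC | 7 | RF | 10

(DM, 5, EZ, 5); (DM, 7, RF, 10); (FL, 5, EZ, 5); (FL, 7, RF, 10); (OC, 5, EZ, 5); (OC, 7, RF, 10)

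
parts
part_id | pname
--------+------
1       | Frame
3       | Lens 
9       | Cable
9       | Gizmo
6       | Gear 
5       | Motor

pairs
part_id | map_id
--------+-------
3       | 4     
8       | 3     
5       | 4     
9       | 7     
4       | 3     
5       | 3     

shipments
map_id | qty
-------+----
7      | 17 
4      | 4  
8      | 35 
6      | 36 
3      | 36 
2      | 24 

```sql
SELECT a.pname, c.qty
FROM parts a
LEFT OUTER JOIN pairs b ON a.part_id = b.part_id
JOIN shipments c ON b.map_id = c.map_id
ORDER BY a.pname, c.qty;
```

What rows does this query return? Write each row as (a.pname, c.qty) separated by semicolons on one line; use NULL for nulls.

(Cable, 17); (Gizmo, 17); (Lens, 4); (Motor, 4); (Motor, 36)

Evaluate left to right. First `parts a LEFT JOIN pairs b` on part_id: 7 row(s).
Then INNER JOIN `shipments c` on map_id: keep only rows whose b.map_id appears in c.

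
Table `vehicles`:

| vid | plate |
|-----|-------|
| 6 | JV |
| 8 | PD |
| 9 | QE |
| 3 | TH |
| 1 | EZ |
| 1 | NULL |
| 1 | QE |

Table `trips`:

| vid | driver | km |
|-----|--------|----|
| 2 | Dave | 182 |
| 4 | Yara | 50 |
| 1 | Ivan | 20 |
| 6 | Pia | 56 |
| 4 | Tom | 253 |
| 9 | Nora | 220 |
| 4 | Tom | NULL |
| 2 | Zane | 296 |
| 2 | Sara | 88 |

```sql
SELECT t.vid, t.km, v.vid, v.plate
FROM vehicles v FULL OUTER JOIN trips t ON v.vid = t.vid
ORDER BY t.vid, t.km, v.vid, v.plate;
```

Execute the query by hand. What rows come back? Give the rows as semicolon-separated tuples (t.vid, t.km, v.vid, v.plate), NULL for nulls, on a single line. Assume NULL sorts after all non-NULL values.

FULL OUTER JOIN keeps every row from both sides; unmatched rows get NULL for the other side's columns.
Matching on v.vid = t.vid.
- v row (vid=6): matches 1 t row(s) → 1 output row(s).
- v row (vid=8): no match → kept, t columns NULL.
- v row (vid=9): matches 1 t row(s) → 1 output row(s).
- v row (vid=3): no match → kept, t columns NULL.
- v row (vid=1): matches 1 t row(s) → 1 output row(s).
- v row (vid=1): matches 1 t row(s) → 1 output row(s).
- v row (vid=1): matches 1 t row(s) → 1 output row(s).
- 6 t row(s) had no v match → kept, v columns NULL.

(1, 20, 1, EZ); (1, 20, 1, QE); (1, 20, 1, NULL); (2, 88, NULL, NULL); (2, 182, NULL, NULL); (2, 296, NULL, NULL); (4, 50, NULL, NULL); (4, 253, NULL, NULL); (4, NULL, NULL, NULL); (6, 56, 6, JV); (9, 220, 9, QE); (NULL, NULL, 3, TH); (NULL, NULL, 8, PD)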